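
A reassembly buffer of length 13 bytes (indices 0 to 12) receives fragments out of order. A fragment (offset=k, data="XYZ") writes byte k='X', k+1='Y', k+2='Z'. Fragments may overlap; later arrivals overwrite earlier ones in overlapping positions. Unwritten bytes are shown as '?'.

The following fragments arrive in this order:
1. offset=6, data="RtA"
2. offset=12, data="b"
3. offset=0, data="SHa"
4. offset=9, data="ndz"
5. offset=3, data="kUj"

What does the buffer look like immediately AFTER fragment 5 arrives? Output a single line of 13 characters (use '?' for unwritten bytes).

Answer: SHakUjRtAndzb

Derivation:
Fragment 1: offset=6 data="RtA" -> buffer=??????RtA????
Fragment 2: offset=12 data="b" -> buffer=??????RtA???b
Fragment 3: offset=0 data="SHa" -> buffer=SHa???RtA???b
Fragment 4: offset=9 data="ndz" -> buffer=SHa???RtAndzb
Fragment 5: offset=3 data="kUj" -> buffer=SHakUjRtAndzb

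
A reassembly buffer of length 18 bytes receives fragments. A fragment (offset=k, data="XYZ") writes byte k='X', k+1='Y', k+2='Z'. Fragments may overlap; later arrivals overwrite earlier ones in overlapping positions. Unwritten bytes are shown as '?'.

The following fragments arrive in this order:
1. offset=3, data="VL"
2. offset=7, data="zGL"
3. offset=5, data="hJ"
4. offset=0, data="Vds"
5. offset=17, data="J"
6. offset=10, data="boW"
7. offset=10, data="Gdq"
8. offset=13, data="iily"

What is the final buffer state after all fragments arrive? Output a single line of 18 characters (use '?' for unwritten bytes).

Fragment 1: offset=3 data="VL" -> buffer=???VL?????????????
Fragment 2: offset=7 data="zGL" -> buffer=???VL??zGL????????
Fragment 3: offset=5 data="hJ" -> buffer=???VLhJzGL????????
Fragment 4: offset=0 data="Vds" -> buffer=VdsVLhJzGL????????
Fragment 5: offset=17 data="J" -> buffer=VdsVLhJzGL???????J
Fragment 6: offset=10 data="boW" -> buffer=VdsVLhJzGLboW????J
Fragment 7: offset=10 data="Gdq" -> buffer=VdsVLhJzGLGdq????J
Fragment 8: offset=13 data="iily" -> buffer=VdsVLhJzGLGdqiilyJ

Answer: VdsVLhJzGLGdqiilyJ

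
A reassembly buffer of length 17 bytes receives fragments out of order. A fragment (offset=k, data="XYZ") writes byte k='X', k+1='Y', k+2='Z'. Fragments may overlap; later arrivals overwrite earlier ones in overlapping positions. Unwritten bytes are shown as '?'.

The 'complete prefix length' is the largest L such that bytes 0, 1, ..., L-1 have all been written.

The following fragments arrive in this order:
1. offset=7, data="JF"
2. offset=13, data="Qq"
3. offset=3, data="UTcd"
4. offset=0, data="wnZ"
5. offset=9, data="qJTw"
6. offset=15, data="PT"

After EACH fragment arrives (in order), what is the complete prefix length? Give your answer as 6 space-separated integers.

Answer: 0 0 0 9 15 17

Derivation:
Fragment 1: offset=7 data="JF" -> buffer=???????JF???????? -> prefix_len=0
Fragment 2: offset=13 data="Qq" -> buffer=???????JF????Qq?? -> prefix_len=0
Fragment 3: offset=3 data="UTcd" -> buffer=???UTcdJF????Qq?? -> prefix_len=0
Fragment 4: offset=0 data="wnZ" -> buffer=wnZUTcdJF????Qq?? -> prefix_len=9
Fragment 5: offset=9 data="qJTw" -> buffer=wnZUTcdJFqJTwQq?? -> prefix_len=15
Fragment 6: offset=15 data="PT" -> buffer=wnZUTcdJFqJTwQqPT -> prefix_len=17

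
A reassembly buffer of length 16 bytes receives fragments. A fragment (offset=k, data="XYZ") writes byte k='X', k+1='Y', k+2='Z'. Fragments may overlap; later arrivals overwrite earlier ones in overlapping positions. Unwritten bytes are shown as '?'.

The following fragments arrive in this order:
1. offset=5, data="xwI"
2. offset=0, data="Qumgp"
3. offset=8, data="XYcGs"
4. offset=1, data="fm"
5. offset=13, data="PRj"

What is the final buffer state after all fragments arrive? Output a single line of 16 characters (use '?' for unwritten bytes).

Fragment 1: offset=5 data="xwI" -> buffer=?????xwI????????
Fragment 2: offset=0 data="Qumgp" -> buffer=QumgpxwI????????
Fragment 3: offset=8 data="XYcGs" -> buffer=QumgpxwIXYcGs???
Fragment 4: offset=1 data="fm" -> buffer=QfmgpxwIXYcGs???
Fragment 5: offset=13 data="PRj" -> buffer=QfmgpxwIXYcGsPRj

Answer: QfmgpxwIXYcGsPRj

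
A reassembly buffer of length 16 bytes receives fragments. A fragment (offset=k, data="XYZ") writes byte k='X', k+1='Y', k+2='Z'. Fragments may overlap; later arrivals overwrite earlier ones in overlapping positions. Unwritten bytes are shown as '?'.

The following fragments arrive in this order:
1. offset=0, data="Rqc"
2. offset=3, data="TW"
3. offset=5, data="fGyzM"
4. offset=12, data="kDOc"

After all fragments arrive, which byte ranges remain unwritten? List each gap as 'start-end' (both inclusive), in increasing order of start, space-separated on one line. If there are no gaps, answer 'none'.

Fragment 1: offset=0 len=3
Fragment 2: offset=3 len=2
Fragment 3: offset=5 len=5
Fragment 4: offset=12 len=4
Gaps: 10-11

Answer: 10-11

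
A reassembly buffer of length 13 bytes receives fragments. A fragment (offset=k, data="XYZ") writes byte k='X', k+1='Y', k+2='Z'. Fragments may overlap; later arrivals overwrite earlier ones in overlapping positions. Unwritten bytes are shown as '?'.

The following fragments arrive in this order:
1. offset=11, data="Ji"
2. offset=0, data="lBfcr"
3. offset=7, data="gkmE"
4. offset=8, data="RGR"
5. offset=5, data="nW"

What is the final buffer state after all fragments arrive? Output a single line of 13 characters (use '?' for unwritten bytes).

Answer: lBfcrnWgRGRJi

Derivation:
Fragment 1: offset=11 data="Ji" -> buffer=???????????Ji
Fragment 2: offset=0 data="lBfcr" -> buffer=lBfcr??????Ji
Fragment 3: offset=7 data="gkmE" -> buffer=lBfcr??gkmEJi
Fragment 4: offset=8 data="RGR" -> buffer=lBfcr??gRGRJi
Fragment 5: offset=5 data="nW" -> buffer=lBfcrnWgRGRJi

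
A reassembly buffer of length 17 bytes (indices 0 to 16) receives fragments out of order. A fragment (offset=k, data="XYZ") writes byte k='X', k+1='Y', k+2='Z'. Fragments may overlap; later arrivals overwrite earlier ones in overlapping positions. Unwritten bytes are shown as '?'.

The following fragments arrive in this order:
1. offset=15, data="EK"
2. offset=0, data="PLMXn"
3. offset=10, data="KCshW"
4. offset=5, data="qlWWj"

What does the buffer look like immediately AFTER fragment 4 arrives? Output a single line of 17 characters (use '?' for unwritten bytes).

Answer: PLMXnqlWWjKCshWEK

Derivation:
Fragment 1: offset=15 data="EK" -> buffer=???????????????EK
Fragment 2: offset=0 data="PLMXn" -> buffer=PLMXn??????????EK
Fragment 3: offset=10 data="KCshW" -> buffer=PLMXn?????KCshWEK
Fragment 4: offset=5 data="qlWWj" -> buffer=PLMXnqlWWjKCshWEK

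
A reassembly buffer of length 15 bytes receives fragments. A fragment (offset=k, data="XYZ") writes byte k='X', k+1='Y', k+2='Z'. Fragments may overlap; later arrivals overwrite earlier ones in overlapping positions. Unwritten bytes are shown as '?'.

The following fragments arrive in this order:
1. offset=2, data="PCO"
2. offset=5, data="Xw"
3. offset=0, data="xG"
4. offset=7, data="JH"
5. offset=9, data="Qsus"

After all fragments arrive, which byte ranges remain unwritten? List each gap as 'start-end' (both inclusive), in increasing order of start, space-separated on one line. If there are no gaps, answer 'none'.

Answer: 13-14

Derivation:
Fragment 1: offset=2 len=3
Fragment 2: offset=5 len=2
Fragment 3: offset=0 len=2
Fragment 4: offset=7 len=2
Fragment 5: offset=9 len=4
Gaps: 13-14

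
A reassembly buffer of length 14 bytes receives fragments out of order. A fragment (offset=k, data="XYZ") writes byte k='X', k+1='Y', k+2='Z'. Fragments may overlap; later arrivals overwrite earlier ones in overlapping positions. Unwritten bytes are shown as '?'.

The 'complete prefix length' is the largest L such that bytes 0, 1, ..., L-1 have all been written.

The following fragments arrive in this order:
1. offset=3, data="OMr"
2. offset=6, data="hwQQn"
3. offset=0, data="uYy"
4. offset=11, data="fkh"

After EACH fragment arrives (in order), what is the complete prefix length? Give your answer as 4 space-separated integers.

Fragment 1: offset=3 data="OMr" -> buffer=???OMr???????? -> prefix_len=0
Fragment 2: offset=6 data="hwQQn" -> buffer=???OMrhwQQn??? -> prefix_len=0
Fragment 3: offset=0 data="uYy" -> buffer=uYyOMrhwQQn??? -> prefix_len=11
Fragment 4: offset=11 data="fkh" -> buffer=uYyOMrhwQQnfkh -> prefix_len=14

Answer: 0 0 11 14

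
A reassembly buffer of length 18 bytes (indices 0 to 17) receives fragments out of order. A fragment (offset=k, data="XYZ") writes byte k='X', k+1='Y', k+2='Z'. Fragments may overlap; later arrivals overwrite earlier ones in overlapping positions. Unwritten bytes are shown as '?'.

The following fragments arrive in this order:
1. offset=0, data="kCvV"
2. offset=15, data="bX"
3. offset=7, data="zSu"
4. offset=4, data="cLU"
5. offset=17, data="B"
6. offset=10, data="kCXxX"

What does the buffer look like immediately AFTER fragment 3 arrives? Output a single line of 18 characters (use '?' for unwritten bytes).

Fragment 1: offset=0 data="kCvV" -> buffer=kCvV??????????????
Fragment 2: offset=15 data="bX" -> buffer=kCvV???????????bX?
Fragment 3: offset=7 data="zSu" -> buffer=kCvV???zSu?????bX?

Answer: kCvV???zSu?????bX?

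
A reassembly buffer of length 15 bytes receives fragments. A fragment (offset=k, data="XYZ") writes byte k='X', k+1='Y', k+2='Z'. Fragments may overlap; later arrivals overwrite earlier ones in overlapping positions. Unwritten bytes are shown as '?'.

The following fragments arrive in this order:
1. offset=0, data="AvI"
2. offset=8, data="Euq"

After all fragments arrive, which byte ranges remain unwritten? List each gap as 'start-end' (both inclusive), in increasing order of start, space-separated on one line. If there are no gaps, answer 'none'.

Fragment 1: offset=0 len=3
Fragment 2: offset=8 len=3
Gaps: 3-7 11-14

Answer: 3-7 11-14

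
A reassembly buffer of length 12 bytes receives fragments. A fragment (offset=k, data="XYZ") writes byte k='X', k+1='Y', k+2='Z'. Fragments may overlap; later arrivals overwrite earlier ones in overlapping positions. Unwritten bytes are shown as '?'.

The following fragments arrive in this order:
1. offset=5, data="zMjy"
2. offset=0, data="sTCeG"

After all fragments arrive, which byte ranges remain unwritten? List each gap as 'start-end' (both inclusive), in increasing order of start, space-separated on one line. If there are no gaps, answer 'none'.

Answer: 9-11

Derivation:
Fragment 1: offset=5 len=4
Fragment 2: offset=0 len=5
Gaps: 9-11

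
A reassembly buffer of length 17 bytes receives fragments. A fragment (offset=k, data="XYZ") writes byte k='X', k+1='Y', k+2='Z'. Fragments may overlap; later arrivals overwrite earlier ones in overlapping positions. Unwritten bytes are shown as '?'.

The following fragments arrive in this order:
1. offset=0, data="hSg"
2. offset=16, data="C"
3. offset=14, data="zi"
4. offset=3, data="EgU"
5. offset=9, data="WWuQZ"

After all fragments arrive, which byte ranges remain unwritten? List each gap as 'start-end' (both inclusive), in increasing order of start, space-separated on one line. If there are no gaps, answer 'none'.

Answer: 6-8

Derivation:
Fragment 1: offset=0 len=3
Fragment 2: offset=16 len=1
Fragment 3: offset=14 len=2
Fragment 4: offset=3 len=3
Fragment 5: offset=9 len=5
Gaps: 6-8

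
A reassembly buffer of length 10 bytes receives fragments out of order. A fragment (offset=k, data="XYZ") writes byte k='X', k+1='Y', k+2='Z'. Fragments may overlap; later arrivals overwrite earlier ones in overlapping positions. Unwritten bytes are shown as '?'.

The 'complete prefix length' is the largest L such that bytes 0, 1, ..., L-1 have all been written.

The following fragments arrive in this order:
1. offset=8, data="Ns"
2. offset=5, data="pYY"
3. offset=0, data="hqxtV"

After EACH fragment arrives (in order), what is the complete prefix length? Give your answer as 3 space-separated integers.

Answer: 0 0 10

Derivation:
Fragment 1: offset=8 data="Ns" -> buffer=????????Ns -> prefix_len=0
Fragment 2: offset=5 data="pYY" -> buffer=?????pYYNs -> prefix_len=0
Fragment 3: offset=0 data="hqxtV" -> buffer=hqxtVpYYNs -> prefix_len=10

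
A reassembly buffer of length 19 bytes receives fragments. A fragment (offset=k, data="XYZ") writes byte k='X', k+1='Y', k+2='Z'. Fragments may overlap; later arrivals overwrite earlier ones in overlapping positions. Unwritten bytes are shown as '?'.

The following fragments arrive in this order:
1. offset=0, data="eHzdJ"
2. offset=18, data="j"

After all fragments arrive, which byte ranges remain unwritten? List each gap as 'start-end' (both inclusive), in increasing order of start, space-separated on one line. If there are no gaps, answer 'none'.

Answer: 5-17

Derivation:
Fragment 1: offset=0 len=5
Fragment 2: offset=18 len=1
Gaps: 5-17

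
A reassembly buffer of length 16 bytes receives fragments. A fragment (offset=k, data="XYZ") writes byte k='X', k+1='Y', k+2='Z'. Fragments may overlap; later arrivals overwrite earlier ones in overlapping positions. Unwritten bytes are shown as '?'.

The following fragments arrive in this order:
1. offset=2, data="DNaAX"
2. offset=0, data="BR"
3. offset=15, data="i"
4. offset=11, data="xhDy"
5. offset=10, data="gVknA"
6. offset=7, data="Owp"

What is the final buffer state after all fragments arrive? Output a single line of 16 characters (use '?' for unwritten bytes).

Answer: BRDNaAXOwpgVknAi

Derivation:
Fragment 1: offset=2 data="DNaAX" -> buffer=??DNaAX?????????
Fragment 2: offset=0 data="BR" -> buffer=BRDNaAX?????????
Fragment 3: offset=15 data="i" -> buffer=BRDNaAX????????i
Fragment 4: offset=11 data="xhDy" -> buffer=BRDNaAX????xhDyi
Fragment 5: offset=10 data="gVknA" -> buffer=BRDNaAX???gVknAi
Fragment 6: offset=7 data="Owp" -> buffer=BRDNaAXOwpgVknAi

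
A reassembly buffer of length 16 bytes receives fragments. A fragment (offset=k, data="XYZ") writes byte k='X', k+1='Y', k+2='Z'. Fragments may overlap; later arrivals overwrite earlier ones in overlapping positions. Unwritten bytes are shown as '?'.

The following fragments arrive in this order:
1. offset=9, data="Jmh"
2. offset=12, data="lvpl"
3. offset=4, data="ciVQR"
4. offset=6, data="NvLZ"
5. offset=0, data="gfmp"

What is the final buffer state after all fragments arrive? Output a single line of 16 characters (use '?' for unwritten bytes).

Fragment 1: offset=9 data="Jmh" -> buffer=?????????Jmh????
Fragment 2: offset=12 data="lvpl" -> buffer=?????????Jmhlvpl
Fragment 3: offset=4 data="ciVQR" -> buffer=????ciVQRJmhlvpl
Fragment 4: offset=6 data="NvLZ" -> buffer=????ciNvLZmhlvpl
Fragment 5: offset=0 data="gfmp" -> buffer=gfmpciNvLZmhlvpl

Answer: gfmpciNvLZmhlvpl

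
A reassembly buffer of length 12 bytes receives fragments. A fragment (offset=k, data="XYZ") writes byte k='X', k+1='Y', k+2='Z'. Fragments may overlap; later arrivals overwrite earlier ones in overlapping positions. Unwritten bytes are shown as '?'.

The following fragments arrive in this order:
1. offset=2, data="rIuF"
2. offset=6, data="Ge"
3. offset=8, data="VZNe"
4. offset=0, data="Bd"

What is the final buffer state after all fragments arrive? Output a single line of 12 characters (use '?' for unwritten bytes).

Fragment 1: offset=2 data="rIuF" -> buffer=??rIuF??????
Fragment 2: offset=6 data="Ge" -> buffer=??rIuFGe????
Fragment 3: offset=8 data="VZNe" -> buffer=??rIuFGeVZNe
Fragment 4: offset=0 data="Bd" -> buffer=BdrIuFGeVZNe

Answer: BdrIuFGeVZNe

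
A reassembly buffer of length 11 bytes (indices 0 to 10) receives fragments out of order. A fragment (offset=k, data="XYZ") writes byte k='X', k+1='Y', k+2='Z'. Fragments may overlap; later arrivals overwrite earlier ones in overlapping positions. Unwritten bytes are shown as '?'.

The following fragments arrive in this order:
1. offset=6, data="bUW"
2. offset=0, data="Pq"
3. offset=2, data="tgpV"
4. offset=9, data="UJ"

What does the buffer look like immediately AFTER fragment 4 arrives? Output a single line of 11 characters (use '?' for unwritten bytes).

Fragment 1: offset=6 data="bUW" -> buffer=??????bUW??
Fragment 2: offset=0 data="Pq" -> buffer=Pq????bUW??
Fragment 3: offset=2 data="tgpV" -> buffer=PqtgpVbUW??
Fragment 4: offset=9 data="UJ" -> buffer=PqtgpVbUWUJ

Answer: PqtgpVbUWUJ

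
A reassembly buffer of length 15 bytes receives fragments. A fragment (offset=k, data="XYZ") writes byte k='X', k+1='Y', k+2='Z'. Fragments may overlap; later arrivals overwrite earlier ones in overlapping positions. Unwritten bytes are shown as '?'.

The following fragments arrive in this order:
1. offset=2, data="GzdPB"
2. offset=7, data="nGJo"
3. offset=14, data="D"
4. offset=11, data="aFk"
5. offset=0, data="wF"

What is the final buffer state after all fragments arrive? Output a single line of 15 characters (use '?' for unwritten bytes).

Fragment 1: offset=2 data="GzdPB" -> buffer=??GzdPB????????
Fragment 2: offset=7 data="nGJo" -> buffer=??GzdPBnGJo????
Fragment 3: offset=14 data="D" -> buffer=??GzdPBnGJo???D
Fragment 4: offset=11 data="aFk" -> buffer=??GzdPBnGJoaFkD
Fragment 5: offset=0 data="wF" -> buffer=wFGzdPBnGJoaFkD

Answer: wFGzdPBnGJoaFkD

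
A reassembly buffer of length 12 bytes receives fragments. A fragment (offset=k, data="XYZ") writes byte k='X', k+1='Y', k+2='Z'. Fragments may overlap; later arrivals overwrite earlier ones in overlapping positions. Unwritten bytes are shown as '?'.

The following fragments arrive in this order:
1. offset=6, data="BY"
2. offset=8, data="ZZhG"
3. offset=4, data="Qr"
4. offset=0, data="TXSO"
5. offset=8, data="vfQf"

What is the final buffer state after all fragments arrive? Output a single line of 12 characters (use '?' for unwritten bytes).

Answer: TXSOQrBYvfQf

Derivation:
Fragment 1: offset=6 data="BY" -> buffer=??????BY????
Fragment 2: offset=8 data="ZZhG" -> buffer=??????BYZZhG
Fragment 3: offset=4 data="Qr" -> buffer=????QrBYZZhG
Fragment 4: offset=0 data="TXSO" -> buffer=TXSOQrBYZZhG
Fragment 5: offset=8 data="vfQf" -> buffer=TXSOQrBYvfQf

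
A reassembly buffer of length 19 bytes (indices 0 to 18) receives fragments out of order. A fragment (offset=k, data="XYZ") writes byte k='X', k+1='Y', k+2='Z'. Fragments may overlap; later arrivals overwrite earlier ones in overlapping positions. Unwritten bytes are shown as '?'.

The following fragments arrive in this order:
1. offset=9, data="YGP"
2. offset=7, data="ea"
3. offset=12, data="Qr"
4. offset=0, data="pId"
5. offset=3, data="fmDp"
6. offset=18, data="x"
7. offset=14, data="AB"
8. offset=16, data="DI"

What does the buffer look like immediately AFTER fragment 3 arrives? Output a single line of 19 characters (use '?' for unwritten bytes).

Answer: ???????eaYGPQr?????

Derivation:
Fragment 1: offset=9 data="YGP" -> buffer=?????????YGP???????
Fragment 2: offset=7 data="ea" -> buffer=???????eaYGP???????
Fragment 3: offset=12 data="Qr" -> buffer=???????eaYGPQr?????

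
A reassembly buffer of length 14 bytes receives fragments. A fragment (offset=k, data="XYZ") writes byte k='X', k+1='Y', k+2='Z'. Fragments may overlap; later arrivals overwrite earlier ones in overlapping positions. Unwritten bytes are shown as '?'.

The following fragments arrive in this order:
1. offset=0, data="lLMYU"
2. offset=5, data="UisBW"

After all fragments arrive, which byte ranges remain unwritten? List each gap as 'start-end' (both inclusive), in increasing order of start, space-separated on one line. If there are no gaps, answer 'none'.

Answer: 10-13

Derivation:
Fragment 1: offset=0 len=5
Fragment 2: offset=5 len=5
Gaps: 10-13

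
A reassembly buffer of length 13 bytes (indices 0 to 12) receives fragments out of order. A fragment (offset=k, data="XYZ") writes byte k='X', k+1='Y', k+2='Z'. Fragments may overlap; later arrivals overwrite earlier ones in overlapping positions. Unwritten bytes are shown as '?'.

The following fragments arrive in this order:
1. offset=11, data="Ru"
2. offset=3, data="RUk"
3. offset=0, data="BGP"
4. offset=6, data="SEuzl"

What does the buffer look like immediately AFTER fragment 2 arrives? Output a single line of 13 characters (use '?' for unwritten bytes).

Fragment 1: offset=11 data="Ru" -> buffer=???????????Ru
Fragment 2: offset=3 data="RUk" -> buffer=???RUk?????Ru

Answer: ???RUk?????Ru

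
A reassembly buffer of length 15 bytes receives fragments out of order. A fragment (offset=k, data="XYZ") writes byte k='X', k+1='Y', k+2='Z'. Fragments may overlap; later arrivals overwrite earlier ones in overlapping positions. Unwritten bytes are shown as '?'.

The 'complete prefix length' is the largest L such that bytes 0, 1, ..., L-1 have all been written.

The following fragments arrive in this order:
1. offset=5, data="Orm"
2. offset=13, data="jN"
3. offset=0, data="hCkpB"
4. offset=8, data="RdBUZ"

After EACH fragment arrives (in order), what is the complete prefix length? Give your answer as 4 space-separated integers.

Answer: 0 0 8 15

Derivation:
Fragment 1: offset=5 data="Orm" -> buffer=?????Orm??????? -> prefix_len=0
Fragment 2: offset=13 data="jN" -> buffer=?????Orm?????jN -> prefix_len=0
Fragment 3: offset=0 data="hCkpB" -> buffer=hCkpBOrm?????jN -> prefix_len=8
Fragment 4: offset=8 data="RdBUZ" -> buffer=hCkpBOrmRdBUZjN -> prefix_len=15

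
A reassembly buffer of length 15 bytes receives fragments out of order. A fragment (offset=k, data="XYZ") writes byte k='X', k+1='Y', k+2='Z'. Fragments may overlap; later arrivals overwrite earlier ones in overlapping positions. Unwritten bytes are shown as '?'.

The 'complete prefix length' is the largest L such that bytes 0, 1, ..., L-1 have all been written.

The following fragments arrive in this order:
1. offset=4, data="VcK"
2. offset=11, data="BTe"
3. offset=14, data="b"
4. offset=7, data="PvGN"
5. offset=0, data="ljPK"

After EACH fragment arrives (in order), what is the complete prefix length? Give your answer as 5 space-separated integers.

Answer: 0 0 0 0 15

Derivation:
Fragment 1: offset=4 data="VcK" -> buffer=????VcK???????? -> prefix_len=0
Fragment 2: offset=11 data="BTe" -> buffer=????VcK????BTe? -> prefix_len=0
Fragment 3: offset=14 data="b" -> buffer=????VcK????BTeb -> prefix_len=0
Fragment 4: offset=7 data="PvGN" -> buffer=????VcKPvGNBTeb -> prefix_len=0
Fragment 5: offset=0 data="ljPK" -> buffer=ljPKVcKPvGNBTeb -> prefix_len=15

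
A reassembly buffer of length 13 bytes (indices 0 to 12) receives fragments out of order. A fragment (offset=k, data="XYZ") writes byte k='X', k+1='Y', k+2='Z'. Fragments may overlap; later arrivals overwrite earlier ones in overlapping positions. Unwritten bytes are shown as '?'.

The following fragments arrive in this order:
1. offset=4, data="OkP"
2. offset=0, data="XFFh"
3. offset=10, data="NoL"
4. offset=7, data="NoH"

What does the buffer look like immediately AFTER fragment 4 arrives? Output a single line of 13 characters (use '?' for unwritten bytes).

Fragment 1: offset=4 data="OkP" -> buffer=????OkP??????
Fragment 2: offset=0 data="XFFh" -> buffer=XFFhOkP??????
Fragment 3: offset=10 data="NoL" -> buffer=XFFhOkP???NoL
Fragment 4: offset=7 data="NoH" -> buffer=XFFhOkPNoHNoL

Answer: XFFhOkPNoHNoL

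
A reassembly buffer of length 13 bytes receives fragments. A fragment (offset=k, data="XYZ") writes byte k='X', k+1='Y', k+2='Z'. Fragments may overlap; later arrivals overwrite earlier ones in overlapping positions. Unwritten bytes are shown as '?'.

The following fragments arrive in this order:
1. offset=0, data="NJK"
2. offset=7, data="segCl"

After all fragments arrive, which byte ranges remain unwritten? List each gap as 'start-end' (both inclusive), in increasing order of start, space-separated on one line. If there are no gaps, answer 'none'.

Fragment 1: offset=0 len=3
Fragment 2: offset=7 len=5
Gaps: 3-6 12-12

Answer: 3-6 12-12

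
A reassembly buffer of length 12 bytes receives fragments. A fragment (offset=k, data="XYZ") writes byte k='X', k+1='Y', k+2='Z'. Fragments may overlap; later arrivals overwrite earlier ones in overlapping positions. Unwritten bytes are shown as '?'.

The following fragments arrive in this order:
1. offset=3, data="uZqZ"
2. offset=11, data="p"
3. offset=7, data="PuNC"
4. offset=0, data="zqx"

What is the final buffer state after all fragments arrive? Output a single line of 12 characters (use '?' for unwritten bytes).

Answer: zqxuZqZPuNCp

Derivation:
Fragment 1: offset=3 data="uZqZ" -> buffer=???uZqZ?????
Fragment 2: offset=11 data="p" -> buffer=???uZqZ????p
Fragment 3: offset=7 data="PuNC" -> buffer=???uZqZPuNCp
Fragment 4: offset=0 data="zqx" -> buffer=zqxuZqZPuNCp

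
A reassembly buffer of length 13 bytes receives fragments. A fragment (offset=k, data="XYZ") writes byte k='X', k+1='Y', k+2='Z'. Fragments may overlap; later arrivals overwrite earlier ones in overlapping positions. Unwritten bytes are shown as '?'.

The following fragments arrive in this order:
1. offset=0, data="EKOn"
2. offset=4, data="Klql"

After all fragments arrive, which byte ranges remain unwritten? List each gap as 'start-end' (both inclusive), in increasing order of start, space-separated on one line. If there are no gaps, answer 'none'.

Fragment 1: offset=0 len=4
Fragment 2: offset=4 len=4
Gaps: 8-12

Answer: 8-12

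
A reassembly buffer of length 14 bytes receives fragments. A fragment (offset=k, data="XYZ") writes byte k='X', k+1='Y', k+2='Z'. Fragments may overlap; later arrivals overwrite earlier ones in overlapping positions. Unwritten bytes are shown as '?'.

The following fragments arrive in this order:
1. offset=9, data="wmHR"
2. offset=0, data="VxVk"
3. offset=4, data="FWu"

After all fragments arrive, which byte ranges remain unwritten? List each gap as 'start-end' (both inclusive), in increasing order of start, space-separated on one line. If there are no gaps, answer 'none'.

Fragment 1: offset=9 len=4
Fragment 2: offset=0 len=4
Fragment 3: offset=4 len=3
Gaps: 7-8 13-13

Answer: 7-8 13-13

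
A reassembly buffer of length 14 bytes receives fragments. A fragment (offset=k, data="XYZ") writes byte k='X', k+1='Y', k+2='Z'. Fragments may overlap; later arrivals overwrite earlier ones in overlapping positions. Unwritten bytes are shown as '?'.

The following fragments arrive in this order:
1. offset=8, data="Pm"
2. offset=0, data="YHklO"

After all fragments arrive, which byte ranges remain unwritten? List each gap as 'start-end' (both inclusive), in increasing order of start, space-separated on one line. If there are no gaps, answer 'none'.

Fragment 1: offset=8 len=2
Fragment 2: offset=0 len=5
Gaps: 5-7 10-13

Answer: 5-7 10-13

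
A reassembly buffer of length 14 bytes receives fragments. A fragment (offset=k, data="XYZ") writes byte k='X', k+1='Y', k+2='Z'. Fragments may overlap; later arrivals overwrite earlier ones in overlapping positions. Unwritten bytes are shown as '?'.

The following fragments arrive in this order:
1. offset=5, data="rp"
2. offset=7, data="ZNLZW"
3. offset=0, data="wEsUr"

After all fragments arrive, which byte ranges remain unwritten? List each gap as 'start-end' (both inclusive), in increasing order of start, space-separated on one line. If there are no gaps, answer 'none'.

Answer: 12-13

Derivation:
Fragment 1: offset=5 len=2
Fragment 2: offset=7 len=5
Fragment 3: offset=0 len=5
Gaps: 12-13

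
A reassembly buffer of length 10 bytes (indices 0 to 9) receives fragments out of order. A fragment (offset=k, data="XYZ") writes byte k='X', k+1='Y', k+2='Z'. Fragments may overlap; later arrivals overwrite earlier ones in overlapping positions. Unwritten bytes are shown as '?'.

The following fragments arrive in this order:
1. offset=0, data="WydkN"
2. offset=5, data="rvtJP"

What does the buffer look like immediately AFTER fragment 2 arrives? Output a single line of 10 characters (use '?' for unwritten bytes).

Answer: WydkNrvtJP

Derivation:
Fragment 1: offset=0 data="WydkN" -> buffer=WydkN?????
Fragment 2: offset=5 data="rvtJP" -> buffer=WydkNrvtJP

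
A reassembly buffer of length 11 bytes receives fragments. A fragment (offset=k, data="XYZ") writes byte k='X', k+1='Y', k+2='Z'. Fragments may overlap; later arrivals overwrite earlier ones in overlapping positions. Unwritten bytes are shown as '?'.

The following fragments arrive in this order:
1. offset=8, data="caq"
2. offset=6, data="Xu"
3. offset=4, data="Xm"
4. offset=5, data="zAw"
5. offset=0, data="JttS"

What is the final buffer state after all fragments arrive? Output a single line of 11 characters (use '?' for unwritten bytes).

Fragment 1: offset=8 data="caq" -> buffer=????????caq
Fragment 2: offset=6 data="Xu" -> buffer=??????Xucaq
Fragment 3: offset=4 data="Xm" -> buffer=????XmXucaq
Fragment 4: offset=5 data="zAw" -> buffer=????XzAwcaq
Fragment 5: offset=0 data="JttS" -> buffer=JttSXzAwcaq

Answer: JttSXzAwcaq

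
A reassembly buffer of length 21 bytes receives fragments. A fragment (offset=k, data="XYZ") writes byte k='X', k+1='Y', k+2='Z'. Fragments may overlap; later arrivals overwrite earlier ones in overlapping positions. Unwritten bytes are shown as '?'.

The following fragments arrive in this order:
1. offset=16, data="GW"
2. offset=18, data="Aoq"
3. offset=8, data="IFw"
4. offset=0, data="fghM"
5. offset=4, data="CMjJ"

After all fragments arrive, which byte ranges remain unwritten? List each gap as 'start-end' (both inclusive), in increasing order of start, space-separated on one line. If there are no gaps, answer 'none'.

Answer: 11-15

Derivation:
Fragment 1: offset=16 len=2
Fragment 2: offset=18 len=3
Fragment 3: offset=8 len=3
Fragment 4: offset=0 len=4
Fragment 5: offset=4 len=4
Gaps: 11-15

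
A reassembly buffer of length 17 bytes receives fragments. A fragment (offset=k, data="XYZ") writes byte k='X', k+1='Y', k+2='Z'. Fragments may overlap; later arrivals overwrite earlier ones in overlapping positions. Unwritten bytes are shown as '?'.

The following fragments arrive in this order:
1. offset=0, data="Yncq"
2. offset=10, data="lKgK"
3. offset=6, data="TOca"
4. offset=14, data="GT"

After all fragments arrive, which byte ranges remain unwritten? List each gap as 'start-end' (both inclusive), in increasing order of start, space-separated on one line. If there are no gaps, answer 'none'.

Fragment 1: offset=0 len=4
Fragment 2: offset=10 len=4
Fragment 3: offset=6 len=4
Fragment 4: offset=14 len=2
Gaps: 4-5 16-16

Answer: 4-5 16-16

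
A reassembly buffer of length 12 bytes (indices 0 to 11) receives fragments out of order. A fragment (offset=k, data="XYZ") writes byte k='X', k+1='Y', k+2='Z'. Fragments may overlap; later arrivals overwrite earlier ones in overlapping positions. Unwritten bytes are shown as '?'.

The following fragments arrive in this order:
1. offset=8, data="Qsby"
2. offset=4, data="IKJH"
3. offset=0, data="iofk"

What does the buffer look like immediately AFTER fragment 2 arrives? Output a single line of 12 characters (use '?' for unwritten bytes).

Answer: ????IKJHQsby

Derivation:
Fragment 1: offset=8 data="Qsby" -> buffer=????????Qsby
Fragment 2: offset=4 data="IKJH" -> buffer=????IKJHQsby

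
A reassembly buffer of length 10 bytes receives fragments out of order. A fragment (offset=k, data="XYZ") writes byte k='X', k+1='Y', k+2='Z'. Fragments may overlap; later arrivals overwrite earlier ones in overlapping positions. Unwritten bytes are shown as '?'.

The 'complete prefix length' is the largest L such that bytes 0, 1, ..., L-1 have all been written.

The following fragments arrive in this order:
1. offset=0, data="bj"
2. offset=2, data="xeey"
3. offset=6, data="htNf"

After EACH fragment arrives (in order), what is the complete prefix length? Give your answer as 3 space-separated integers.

Answer: 2 6 10

Derivation:
Fragment 1: offset=0 data="bj" -> buffer=bj???????? -> prefix_len=2
Fragment 2: offset=2 data="xeey" -> buffer=bjxeey???? -> prefix_len=6
Fragment 3: offset=6 data="htNf" -> buffer=bjxeeyhtNf -> prefix_len=10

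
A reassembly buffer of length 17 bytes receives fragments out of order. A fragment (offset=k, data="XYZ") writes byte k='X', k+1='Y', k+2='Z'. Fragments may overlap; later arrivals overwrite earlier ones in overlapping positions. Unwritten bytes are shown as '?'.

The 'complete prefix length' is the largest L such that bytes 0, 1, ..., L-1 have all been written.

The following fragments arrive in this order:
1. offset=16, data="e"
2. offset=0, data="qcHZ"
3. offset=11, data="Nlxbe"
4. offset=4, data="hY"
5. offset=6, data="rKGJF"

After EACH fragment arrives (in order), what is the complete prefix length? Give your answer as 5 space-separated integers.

Fragment 1: offset=16 data="e" -> buffer=????????????????e -> prefix_len=0
Fragment 2: offset=0 data="qcHZ" -> buffer=qcHZ????????????e -> prefix_len=4
Fragment 3: offset=11 data="Nlxbe" -> buffer=qcHZ???????Nlxbee -> prefix_len=4
Fragment 4: offset=4 data="hY" -> buffer=qcHZhY?????Nlxbee -> prefix_len=6
Fragment 5: offset=6 data="rKGJF" -> buffer=qcHZhYrKGJFNlxbee -> prefix_len=17

Answer: 0 4 4 6 17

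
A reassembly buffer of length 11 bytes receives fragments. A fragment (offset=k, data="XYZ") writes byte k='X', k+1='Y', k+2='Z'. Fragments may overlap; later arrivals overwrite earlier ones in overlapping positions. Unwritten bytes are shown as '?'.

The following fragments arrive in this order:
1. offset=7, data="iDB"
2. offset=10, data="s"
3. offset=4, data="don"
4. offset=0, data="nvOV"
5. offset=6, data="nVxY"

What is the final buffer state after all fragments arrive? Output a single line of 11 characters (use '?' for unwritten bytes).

Answer: nvOVdonVxYs

Derivation:
Fragment 1: offset=7 data="iDB" -> buffer=???????iDB?
Fragment 2: offset=10 data="s" -> buffer=???????iDBs
Fragment 3: offset=4 data="don" -> buffer=????doniDBs
Fragment 4: offset=0 data="nvOV" -> buffer=nvOVdoniDBs
Fragment 5: offset=6 data="nVxY" -> buffer=nvOVdonVxYs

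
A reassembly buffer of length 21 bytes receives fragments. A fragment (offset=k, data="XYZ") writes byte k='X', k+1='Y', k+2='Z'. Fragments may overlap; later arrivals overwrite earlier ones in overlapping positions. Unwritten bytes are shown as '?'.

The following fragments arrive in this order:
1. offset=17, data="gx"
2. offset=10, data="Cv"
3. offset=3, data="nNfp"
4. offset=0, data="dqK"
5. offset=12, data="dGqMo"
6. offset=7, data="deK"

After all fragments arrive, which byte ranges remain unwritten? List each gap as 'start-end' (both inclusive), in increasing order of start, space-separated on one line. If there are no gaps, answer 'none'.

Fragment 1: offset=17 len=2
Fragment 2: offset=10 len=2
Fragment 3: offset=3 len=4
Fragment 4: offset=0 len=3
Fragment 5: offset=12 len=5
Fragment 6: offset=7 len=3
Gaps: 19-20

Answer: 19-20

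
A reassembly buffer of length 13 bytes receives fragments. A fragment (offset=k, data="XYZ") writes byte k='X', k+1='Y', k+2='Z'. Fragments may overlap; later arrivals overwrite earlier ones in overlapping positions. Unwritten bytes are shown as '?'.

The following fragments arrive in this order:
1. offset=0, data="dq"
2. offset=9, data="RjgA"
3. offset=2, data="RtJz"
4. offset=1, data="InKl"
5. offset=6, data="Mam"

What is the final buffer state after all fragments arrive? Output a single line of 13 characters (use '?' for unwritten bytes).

Fragment 1: offset=0 data="dq" -> buffer=dq???????????
Fragment 2: offset=9 data="RjgA" -> buffer=dq???????RjgA
Fragment 3: offset=2 data="RtJz" -> buffer=dqRtJz???RjgA
Fragment 4: offset=1 data="InKl" -> buffer=dInKlz???RjgA
Fragment 5: offset=6 data="Mam" -> buffer=dInKlzMamRjgA

Answer: dInKlzMamRjgA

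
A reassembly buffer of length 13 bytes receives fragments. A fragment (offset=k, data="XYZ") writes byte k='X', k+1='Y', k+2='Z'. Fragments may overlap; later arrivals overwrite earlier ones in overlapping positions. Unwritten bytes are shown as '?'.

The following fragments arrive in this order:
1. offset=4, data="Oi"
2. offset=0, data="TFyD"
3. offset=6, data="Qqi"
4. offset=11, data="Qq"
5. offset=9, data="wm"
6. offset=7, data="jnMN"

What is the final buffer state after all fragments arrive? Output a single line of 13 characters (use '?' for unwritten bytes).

Fragment 1: offset=4 data="Oi" -> buffer=????Oi???????
Fragment 2: offset=0 data="TFyD" -> buffer=TFyDOi???????
Fragment 3: offset=6 data="Qqi" -> buffer=TFyDOiQqi????
Fragment 4: offset=11 data="Qq" -> buffer=TFyDOiQqi??Qq
Fragment 5: offset=9 data="wm" -> buffer=TFyDOiQqiwmQq
Fragment 6: offset=7 data="jnMN" -> buffer=TFyDOiQjnMNQq

Answer: TFyDOiQjnMNQq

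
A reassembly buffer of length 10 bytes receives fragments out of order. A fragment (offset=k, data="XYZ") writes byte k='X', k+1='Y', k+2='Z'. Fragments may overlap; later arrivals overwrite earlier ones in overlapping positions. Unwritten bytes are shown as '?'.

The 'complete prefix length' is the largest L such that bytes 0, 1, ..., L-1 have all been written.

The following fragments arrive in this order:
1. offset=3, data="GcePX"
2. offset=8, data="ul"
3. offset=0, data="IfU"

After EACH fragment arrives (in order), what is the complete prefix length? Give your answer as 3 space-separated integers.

Answer: 0 0 10

Derivation:
Fragment 1: offset=3 data="GcePX" -> buffer=???GcePX?? -> prefix_len=0
Fragment 2: offset=8 data="ul" -> buffer=???GcePXul -> prefix_len=0
Fragment 3: offset=0 data="IfU" -> buffer=IfUGcePXul -> prefix_len=10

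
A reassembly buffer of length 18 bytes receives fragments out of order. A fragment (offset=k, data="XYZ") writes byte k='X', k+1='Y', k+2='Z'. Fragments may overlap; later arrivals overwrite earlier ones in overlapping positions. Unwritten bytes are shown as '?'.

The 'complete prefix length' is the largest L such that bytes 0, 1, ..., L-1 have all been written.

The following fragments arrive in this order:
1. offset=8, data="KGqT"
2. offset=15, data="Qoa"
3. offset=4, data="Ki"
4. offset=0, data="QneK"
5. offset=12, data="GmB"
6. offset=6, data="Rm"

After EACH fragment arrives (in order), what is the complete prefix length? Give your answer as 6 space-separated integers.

Fragment 1: offset=8 data="KGqT" -> buffer=????????KGqT?????? -> prefix_len=0
Fragment 2: offset=15 data="Qoa" -> buffer=????????KGqT???Qoa -> prefix_len=0
Fragment 3: offset=4 data="Ki" -> buffer=????Ki??KGqT???Qoa -> prefix_len=0
Fragment 4: offset=0 data="QneK" -> buffer=QneKKi??KGqT???Qoa -> prefix_len=6
Fragment 5: offset=12 data="GmB" -> buffer=QneKKi??KGqTGmBQoa -> prefix_len=6
Fragment 6: offset=6 data="Rm" -> buffer=QneKKiRmKGqTGmBQoa -> prefix_len=18

Answer: 0 0 0 6 6 18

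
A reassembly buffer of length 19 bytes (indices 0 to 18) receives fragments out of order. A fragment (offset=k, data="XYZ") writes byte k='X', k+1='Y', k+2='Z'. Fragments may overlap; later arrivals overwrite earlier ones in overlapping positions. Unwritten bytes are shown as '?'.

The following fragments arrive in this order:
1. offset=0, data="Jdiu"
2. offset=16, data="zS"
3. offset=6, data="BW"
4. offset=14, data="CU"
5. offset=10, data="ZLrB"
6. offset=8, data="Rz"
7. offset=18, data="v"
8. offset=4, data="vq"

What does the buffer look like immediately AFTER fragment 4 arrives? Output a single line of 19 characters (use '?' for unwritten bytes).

Answer: Jdiu??BW??????CUzS?

Derivation:
Fragment 1: offset=0 data="Jdiu" -> buffer=Jdiu???????????????
Fragment 2: offset=16 data="zS" -> buffer=Jdiu????????????zS?
Fragment 3: offset=6 data="BW" -> buffer=Jdiu??BW????????zS?
Fragment 4: offset=14 data="CU" -> buffer=Jdiu??BW??????CUzS?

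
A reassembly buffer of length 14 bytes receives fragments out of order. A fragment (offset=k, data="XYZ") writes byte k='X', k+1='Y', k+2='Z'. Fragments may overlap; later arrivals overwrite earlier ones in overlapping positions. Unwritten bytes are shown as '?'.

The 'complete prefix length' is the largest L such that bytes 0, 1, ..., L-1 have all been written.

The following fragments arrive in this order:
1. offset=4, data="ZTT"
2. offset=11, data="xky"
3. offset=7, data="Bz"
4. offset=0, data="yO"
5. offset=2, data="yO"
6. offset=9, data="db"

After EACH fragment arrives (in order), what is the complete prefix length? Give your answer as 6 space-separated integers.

Answer: 0 0 0 2 9 14

Derivation:
Fragment 1: offset=4 data="ZTT" -> buffer=????ZTT??????? -> prefix_len=0
Fragment 2: offset=11 data="xky" -> buffer=????ZTT????xky -> prefix_len=0
Fragment 3: offset=7 data="Bz" -> buffer=????ZTTBz??xky -> prefix_len=0
Fragment 4: offset=0 data="yO" -> buffer=yO??ZTTBz??xky -> prefix_len=2
Fragment 5: offset=2 data="yO" -> buffer=yOyOZTTBz??xky -> prefix_len=9
Fragment 6: offset=9 data="db" -> buffer=yOyOZTTBzdbxky -> prefix_len=14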